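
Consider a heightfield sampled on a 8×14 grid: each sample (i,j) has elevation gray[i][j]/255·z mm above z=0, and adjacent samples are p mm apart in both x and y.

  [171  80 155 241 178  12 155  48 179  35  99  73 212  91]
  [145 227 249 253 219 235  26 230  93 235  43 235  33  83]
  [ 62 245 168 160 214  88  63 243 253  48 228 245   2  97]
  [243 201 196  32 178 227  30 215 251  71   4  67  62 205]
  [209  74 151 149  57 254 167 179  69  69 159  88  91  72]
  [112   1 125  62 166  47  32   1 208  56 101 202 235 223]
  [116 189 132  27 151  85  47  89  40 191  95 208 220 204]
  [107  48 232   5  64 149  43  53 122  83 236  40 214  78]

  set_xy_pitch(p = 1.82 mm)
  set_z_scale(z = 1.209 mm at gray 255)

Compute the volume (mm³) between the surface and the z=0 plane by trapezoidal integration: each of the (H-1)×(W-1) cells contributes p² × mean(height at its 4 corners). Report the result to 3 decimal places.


height_mm = gray/255 × 1.209; cell vol = 1.82² × mean(4 corners)
unit = 1.82² × 1.209 / (4×255) = 0.00392617 mm³ per gray-sum
row 0: Σ corner-gray over 13 cells = 7580  → 29.7604
row 1: Σ corner-gray over 13 cells = 8457  → 33.2036
row 2: Σ corner-gray over 13 cells = 7589  → 29.7957
row 3: Σ corner-gray over 13 cells = 6811  → 26.7411
row 4: Σ corner-gray over 13 cells = 6102  → 23.9575
row 5: Σ corner-gray over 13 cells = 6075  → 23.8515
row 6: Σ corner-gray over 13 cells = 6031  → 23.6787
Σ rows: total corner-gray = 48645  → 190.9885 mm³

190.988


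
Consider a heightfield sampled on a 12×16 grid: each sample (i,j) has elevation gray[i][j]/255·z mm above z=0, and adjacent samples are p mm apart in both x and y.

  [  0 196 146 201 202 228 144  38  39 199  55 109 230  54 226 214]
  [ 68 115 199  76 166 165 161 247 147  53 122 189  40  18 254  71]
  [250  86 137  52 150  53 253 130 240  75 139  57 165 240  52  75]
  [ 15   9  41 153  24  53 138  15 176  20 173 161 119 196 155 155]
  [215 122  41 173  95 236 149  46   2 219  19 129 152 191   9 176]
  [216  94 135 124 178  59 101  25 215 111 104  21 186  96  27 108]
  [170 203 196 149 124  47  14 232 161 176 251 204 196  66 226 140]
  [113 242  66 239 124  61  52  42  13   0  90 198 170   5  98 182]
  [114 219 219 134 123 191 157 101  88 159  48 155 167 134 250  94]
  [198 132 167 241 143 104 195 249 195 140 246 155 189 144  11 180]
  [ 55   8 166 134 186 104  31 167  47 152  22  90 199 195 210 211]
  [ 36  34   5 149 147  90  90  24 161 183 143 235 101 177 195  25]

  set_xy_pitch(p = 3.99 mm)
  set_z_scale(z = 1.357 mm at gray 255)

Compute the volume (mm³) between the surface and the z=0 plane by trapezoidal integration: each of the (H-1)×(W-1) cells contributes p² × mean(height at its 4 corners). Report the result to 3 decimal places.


height_mm = gray/255 × 1.357; cell vol = 3.99² × mean(4 corners)
unit = 3.99² × 1.357 / (4×255) = 0.02118 mm³ per gray-sum
row 0: Σ corner-gray over 15 cells = 8391  → 177.7212
row 1: Σ corner-gray over 15 cells = 8026  → 169.9905
row 2: Σ corner-gray over 15 cells = 7019  → 148.6623
row 3: Σ corner-gray over 15 cells = 6593  → 139.6396
row 4: Σ corner-gray over 15 cells = 6833  → 144.7228
row 5: Σ corner-gray over 15 cells = 8076  → 171.0495
row 6: Σ corner-gray over 15 cells = 7895  → 167.2159
row 7: Σ corner-gray over 15 cells = 7593  → 160.8196
row 8: Σ corner-gray over 15 cells = 9498  → 201.1674
row 9: Σ corner-gray over 15 cells = 8688  → 184.0116
row 10: Σ corner-gray over 15 cells = 7217  → 152.8559
Σ rows: total corner-gray = 85829  → 1817.8562 mm³

1817.856


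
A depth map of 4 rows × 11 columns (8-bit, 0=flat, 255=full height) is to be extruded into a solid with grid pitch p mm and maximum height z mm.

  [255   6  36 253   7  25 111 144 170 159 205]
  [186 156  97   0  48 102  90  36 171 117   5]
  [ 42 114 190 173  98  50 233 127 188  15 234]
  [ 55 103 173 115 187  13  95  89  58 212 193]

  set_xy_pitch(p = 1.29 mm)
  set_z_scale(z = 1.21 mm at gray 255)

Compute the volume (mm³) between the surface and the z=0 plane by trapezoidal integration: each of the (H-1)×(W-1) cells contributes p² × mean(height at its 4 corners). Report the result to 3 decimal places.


height_mm = gray/255 × 1.21; cell vol = 1.29² × mean(4 corners)
unit = 1.29² × 1.21 / (4×255) = 0.00197408 mm³ per gray-sum
row 0: Σ corner-gray over 10 cells = 4107  → 8.1075
row 1: Σ corner-gray over 10 cells = 4477  → 8.8380
row 2: Σ corner-gray over 10 cells = 4990  → 9.8507
Σ rows: total corner-gray = 13574  → 26.7962 mm³

26.796


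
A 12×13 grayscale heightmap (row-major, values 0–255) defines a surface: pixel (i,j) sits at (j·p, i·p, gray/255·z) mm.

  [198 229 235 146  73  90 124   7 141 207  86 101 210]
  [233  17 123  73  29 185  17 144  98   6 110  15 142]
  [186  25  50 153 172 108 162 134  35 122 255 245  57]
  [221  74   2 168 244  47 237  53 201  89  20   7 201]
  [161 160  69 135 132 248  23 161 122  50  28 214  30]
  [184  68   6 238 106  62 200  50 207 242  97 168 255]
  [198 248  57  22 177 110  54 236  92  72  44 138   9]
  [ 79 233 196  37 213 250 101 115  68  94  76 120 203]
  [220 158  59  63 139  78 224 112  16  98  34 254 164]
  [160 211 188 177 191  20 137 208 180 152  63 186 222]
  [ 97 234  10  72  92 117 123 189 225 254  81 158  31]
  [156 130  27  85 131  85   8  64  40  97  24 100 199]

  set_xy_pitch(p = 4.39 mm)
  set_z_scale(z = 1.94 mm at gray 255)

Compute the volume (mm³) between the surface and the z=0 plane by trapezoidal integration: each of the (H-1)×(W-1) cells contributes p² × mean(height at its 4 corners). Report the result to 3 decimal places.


height_mm = gray/255 × 1.94; cell vol = 4.39² × mean(4 corners)
unit = 4.39² × 1.94 / (4×255) = 0.0366548 mm³ per gray-sum
row 0: Σ corner-gray over 12 cells = 5295  → 194.0871
row 1: Σ corner-gray over 12 cells = 5174  → 189.6518
row 2: Σ corner-gray over 12 cells = 5871  → 215.2002
row 3: Σ corner-gray over 12 cells = 5581  → 204.5703
row 4: Σ corner-gray over 12 cells = 6202  → 227.3329
row 5: Σ corner-gray over 12 cells = 6034  → 221.1749
row 6: Σ corner-gray over 12 cells = 5995  → 219.7454
row 7: Σ corner-gray over 12 cells = 6142  → 225.1336
row 8: Σ corner-gray over 12 cells = 6662  → 244.1941
row 9: Σ corner-gray over 12 cells = 7046  → 258.2696
row 10: Σ corner-gray over 12 cells = 5175  → 189.6885
Σ rows: total corner-gray = 65177  → 2389.0485 mm³

2389.048


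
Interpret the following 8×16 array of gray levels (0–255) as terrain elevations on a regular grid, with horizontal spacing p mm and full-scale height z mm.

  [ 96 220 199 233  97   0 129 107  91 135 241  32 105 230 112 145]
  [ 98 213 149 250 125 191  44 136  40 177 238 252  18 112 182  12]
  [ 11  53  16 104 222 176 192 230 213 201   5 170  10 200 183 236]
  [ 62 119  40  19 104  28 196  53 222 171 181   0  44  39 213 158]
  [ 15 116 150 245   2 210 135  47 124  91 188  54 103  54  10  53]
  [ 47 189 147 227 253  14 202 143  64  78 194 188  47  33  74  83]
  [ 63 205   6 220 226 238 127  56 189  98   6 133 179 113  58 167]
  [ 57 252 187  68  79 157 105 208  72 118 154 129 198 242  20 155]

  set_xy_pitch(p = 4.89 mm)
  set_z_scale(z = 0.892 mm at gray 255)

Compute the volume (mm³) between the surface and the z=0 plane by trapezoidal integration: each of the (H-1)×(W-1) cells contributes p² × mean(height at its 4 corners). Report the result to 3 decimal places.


height_mm = gray/255 × 0.892; cell vol = 4.89² × mean(4 corners)
unit = 4.89² × 0.892 / (4×255) = 0.0209114 mm³ per gray-sum
row 0: Σ corner-gray over 15 cells = 8467  → 177.0565
row 1: Σ corner-gray over 15 cells = 8561  → 179.0222
row 2: Σ corner-gray over 15 cells = 7275  → 152.1302
row 3: Σ corner-gray over 15 cells = 6204  → 129.7341
row 4: Σ corner-gray over 15 cells = 6962  → 145.5849
row 5: Σ corner-gray over 15 cells = 7774  → 162.5650
row 6: Σ corner-gray over 15 cells = 8128  → 169.9676
Σ rows: total corner-gray = 53371  → 1116.0605 mm³

1116.061


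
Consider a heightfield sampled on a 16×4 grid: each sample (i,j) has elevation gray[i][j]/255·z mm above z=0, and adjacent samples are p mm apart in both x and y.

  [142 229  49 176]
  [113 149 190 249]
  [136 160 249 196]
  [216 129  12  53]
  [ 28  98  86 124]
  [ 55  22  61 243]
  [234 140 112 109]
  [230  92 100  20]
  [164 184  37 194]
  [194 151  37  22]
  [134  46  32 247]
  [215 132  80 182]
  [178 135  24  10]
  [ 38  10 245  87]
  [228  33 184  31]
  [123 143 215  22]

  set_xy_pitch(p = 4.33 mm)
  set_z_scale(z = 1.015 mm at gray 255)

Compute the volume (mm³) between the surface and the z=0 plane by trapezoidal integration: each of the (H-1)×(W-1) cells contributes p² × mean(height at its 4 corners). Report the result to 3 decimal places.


height_mm = gray/255 × 1.015; cell vol = 4.33² × mean(4 corners)
unit = 4.33² × 1.015 / (4×255) = 0.018657 mm³ per gray-sum
row 0: Σ corner-gray over 3 cells = 1914  → 35.7095
row 1: Σ corner-gray over 3 cells = 2190  → 40.8588
row 2: Σ corner-gray over 3 cells = 1701  → 31.7355
row 3: Σ corner-gray over 3 cells = 1071  → 19.9816
row 4: Σ corner-gray over 3 cells = 984  → 18.3585
row 5: Σ corner-gray over 3 cells = 1311  → 24.4593
row 6: Σ corner-gray over 3 cells = 1481  → 27.6310
row 7: Σ corner-gray over 3 cells = 1434  → 26.7541
row 8: Σ corner-gray over 3 cells = 1392  → 25.9705
row 9: Σ corner-gray over 3 cells = 1129  → 21.0637
row 10: Σ corner-gray over 3 cells = 1358  → 25.3362
row 11: Σ corner-gray over 3 cells = 1327  → 24.7578
row 12: Σ corner-gray over 3 cells = 1141  → 21.2876
row 13: Σ corner-gray over 3 cells = 1328  → 24.7765
row 14: Σ corner-gray over 3 cells = 1554  → 28.9930
Σ rows: total corner-gray = 21315  → 397.6738 mm³

397.674


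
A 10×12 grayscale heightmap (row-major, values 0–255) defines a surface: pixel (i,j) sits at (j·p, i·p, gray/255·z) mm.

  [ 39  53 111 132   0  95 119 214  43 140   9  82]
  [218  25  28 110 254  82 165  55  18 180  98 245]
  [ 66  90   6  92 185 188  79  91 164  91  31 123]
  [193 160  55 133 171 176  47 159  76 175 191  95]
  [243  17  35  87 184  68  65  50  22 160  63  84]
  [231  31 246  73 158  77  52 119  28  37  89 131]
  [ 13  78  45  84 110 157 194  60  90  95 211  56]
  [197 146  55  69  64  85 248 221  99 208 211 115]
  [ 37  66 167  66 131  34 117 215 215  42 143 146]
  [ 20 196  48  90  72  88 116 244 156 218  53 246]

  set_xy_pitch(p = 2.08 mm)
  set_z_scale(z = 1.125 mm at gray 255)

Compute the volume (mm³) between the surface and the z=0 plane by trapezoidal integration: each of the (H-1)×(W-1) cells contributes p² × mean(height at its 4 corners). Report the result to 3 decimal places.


height_mm = gray/255 × 1.125; cell vol = 2.08² × mean(4 corners)
unit = 2.08² × 1.125 / (4×255) = 0.00477176 mm³ per gray-sum
row 0: Σ corner-gray over 11 cells = 4446  → 21.2153
row 1: Σ corner-gray over 11 cells = 4716  → 22.5036
row 2: Σ corner-gray over 11 cells = 5197  → 24.7989
row 3: Σ corner-gray over 11 cells = 4803  → 22.9188
row 4: Σ corner-gray over 11 cells = 4011  → 19.1395
row 5: Σ corner-gray over 11 cells = 4499  → 21.4682
row 6: Σ corner-gray over 11 cells = 5441  → 25.9632
row 7: Σ corner-gray over 11 cells = 5699  → 27.1943
row 8: Σ corner-gray over 11 cells = 5403  → 25.7818
Σ rows: total corner-gray = 44215  → 210.9836 mm³

210.984


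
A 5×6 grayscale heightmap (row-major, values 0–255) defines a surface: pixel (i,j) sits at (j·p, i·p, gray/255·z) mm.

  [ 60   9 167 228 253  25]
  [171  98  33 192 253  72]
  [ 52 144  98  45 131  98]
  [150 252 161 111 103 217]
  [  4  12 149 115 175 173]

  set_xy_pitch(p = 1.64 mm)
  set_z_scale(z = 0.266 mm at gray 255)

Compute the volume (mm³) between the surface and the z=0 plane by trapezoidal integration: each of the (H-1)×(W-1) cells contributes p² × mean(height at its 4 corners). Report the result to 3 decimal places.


height_mm = gray/255 × 0.266; cell vol = 1.64² × mean(4 corners)
unit = 1.64² × 0.266 / (4×255) = 0.000701405 mm³ per gray-sum
row 0: Σ corner-gray over 5 cells = 2794  → 1.9597
row 1: Σ corner-gray over 5 cells = 2381  → 1.6700
row 2: Σ corner-gray over 5 cells = 2607  → 1.8286
row 3: Σ corner-gray over 5 cells = 2700  → 1.8938
Σ rows: total corner-gray = 10482  → 7.3521 mm³

7.352


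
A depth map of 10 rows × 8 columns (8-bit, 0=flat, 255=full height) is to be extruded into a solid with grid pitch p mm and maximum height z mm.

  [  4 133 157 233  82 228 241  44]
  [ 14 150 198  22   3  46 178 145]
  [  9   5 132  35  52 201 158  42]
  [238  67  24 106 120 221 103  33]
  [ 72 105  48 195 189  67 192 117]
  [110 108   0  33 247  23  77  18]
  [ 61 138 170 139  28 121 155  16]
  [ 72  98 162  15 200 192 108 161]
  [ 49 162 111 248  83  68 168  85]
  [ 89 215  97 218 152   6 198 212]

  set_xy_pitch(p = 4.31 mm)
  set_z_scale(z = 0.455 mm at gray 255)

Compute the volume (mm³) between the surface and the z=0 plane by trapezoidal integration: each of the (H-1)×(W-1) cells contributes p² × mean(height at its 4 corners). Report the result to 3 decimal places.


height_mm = gray/255 × 0.455; cell vol = 4.31² × mean(4 corners)
unit = 4.31² × 0.455 / (4×255) = 0.0082864 mm³ per gray-sum
row 0: Σ corner-gray over 7 cells = 3549  → 29.4084
row 1: Σ corner-gray over 7 cells = 2570  → 21.2960
row 2: Σ corner-gray over 7 cells = 2770  → 22.9533
row 3: Σ corner-gray over 7 cells = 3334  → 27.6268
row 4: Σ corner-gray over 7 cells = 2885  → 23.9063
row 5: Σ corner-gray over 7 cells = 2683  → 22.2324
row 6: Σ corner-gray over 7 cells = 3362  → 27.8589
row 7: Σ corner-gray over 7 cells = 3597  → 29.8062
row 8: Σ corner-gray over 7 cells = 3887  → 32.2092
Σ rows: total corner-gray = 28637  → 237.2976 mm³

237.298


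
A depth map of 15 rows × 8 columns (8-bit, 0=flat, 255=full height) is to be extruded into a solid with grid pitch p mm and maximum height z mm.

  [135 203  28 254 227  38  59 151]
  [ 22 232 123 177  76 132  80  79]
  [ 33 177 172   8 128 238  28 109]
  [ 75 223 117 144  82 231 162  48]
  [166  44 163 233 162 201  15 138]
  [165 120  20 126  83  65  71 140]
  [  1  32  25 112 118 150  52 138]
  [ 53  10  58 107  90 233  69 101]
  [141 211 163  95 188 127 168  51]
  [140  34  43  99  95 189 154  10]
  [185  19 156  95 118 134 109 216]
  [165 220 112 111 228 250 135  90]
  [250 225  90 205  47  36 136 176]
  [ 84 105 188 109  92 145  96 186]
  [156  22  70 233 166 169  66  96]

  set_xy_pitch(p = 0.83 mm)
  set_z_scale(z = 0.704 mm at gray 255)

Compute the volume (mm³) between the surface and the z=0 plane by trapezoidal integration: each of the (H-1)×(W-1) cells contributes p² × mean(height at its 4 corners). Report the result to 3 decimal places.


height_mm = gray/255 × 0.704; cell vol = 0.83² × mean(4 corners)
unit = 0.83² × 0.704 / (4×255) = 0.000475476 mm³ per gray-sum
row 0: Σ corner-gray over 7 cells = 3645  → 1.7331
row 1: Σ corner-gray over 7 cells = 3385  → 1.6095
row 2: Σ corner-gray over 7 cells = 3685  → 1.7521
row 3: Σ corner-gray over 7 cells = 3981  → 1.8929
row 4: Σ corner-gray over 7 cells = 3215  → 1.5287
row 5: Σ corner-gray over 7 cells = 2392  → 1.1373
row 6: Σ corner-gray over 7 cells = 2405  → 1.1435
row 7: Σ corner-gray over 7 cells = 3384  → 1.6090
row 8: Σ corner-gray over 7 cells = 3474  → 1.6518
row 9: Σ corner-gray over 7 cells = 3041  → 1.4459
row 10: Σ corner-gray over 7 cells = 4030  → 1.9162
row 11: Σ corner-gray over 7 cells = 4271  → 2.0308
row 12: Σ corner-gray over 7 cells = 3644  → 1.7326
row 13: Σ corner-gray over 7 cells = 3444  → 1.6375
Σ rows: total corner-gray = 47996  → 22.8209 mm³

22.821


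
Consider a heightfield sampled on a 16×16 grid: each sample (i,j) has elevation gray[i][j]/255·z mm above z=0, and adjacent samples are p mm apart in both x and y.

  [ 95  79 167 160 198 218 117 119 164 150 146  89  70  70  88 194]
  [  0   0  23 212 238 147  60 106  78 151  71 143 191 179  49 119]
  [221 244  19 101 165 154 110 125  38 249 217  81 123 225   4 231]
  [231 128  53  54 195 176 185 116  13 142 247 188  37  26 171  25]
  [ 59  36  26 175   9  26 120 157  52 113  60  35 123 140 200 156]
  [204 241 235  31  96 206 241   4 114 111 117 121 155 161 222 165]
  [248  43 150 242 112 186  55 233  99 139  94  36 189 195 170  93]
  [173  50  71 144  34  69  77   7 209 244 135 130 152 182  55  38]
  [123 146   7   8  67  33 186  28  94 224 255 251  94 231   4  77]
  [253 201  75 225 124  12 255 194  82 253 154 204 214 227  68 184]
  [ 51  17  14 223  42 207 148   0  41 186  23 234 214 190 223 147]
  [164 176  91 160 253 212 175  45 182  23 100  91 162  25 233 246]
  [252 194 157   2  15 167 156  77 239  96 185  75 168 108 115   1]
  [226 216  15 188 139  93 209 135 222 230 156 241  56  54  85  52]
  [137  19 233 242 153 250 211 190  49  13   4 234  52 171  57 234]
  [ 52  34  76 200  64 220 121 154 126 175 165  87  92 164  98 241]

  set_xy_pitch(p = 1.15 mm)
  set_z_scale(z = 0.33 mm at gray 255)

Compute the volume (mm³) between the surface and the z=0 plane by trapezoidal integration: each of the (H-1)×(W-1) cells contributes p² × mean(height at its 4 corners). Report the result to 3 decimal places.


50.225

height_mm = gray/255 × 0.33; cell vol = 1.15² × mean(4 corners)
unit = 1.15² × 0.33 / (4×255) = 0.000427868 mm³ per gray-sum
row 0: Σ corner-gray over 15 cells = 7374  → 3.1551
row 1: Σ corner-gray over 15 cells = 7577  → 3.2420
row 2: Σ corner-gray over 15 cells = 7880  → 3.3716
row 3: Σ corner-gray over 15 cells = 6477  → 2.7713
row 4: Σ corner-gray over 15 cells = 7238  → 3.0969
row 5: Σ corner-gray over 15 cells = 8706  → 3.7250
row 6: Σ corner-gray over 15 cells = 7556  → 3.2330
row 7: Σ corner-gray over 15 cells = 6785  → 2.9031
row 8: Σ corner-gray over 15 cells = 8469  → 3.6236
row 9: Σ corner-gray over 15 cells = 8735  → 3.7374
row 10: Σ corner-gray over 15 cells = 7988  → 3.4178
row 11: Σ corner-gray over 15 cells = 8027  → 3.4345
row 12: Σ corner-gray over 15 cells = 8117  → 3.4730
row 13: Σ corner-gray over 15 cells = 8483  → 3.6296
row 14: Σ corner-gray over 15 cells = 7972  → 3.4110
Σ rows: total corner-gray = 117384  → 50.2248 mm³


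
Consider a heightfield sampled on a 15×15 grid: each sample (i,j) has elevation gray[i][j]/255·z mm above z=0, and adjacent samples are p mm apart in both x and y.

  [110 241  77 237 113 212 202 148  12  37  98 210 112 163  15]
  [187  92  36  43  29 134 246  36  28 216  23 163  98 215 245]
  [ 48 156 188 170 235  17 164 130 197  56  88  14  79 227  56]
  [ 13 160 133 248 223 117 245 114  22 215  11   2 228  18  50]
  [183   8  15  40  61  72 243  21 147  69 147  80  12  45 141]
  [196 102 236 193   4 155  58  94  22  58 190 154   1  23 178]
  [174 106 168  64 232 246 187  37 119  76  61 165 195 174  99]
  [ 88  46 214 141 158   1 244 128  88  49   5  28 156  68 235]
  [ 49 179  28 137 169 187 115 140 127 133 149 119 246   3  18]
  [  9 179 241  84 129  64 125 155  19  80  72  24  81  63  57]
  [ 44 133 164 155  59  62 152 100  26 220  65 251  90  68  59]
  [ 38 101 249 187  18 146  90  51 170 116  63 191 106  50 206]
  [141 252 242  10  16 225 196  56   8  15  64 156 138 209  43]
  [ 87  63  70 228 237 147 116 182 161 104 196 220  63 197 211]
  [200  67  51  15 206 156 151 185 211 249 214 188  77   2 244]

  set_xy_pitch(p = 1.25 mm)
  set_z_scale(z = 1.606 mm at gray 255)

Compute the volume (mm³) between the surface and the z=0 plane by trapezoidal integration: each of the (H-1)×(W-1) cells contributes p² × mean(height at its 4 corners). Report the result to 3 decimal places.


229.394

height_mm = gray/255 × 1.606; cell vol = 1.25² × mean(4 corners)
unit = 1.25² × 1.606 / (4×255) = 0.00246017 mm³ per gray-sum
row 0: Σ corner-gray over 14 cells = 6999  → 17.2187
row 1: Σ corner-gray over 14 cells = 6696  → 16.4733
row 2: Σ corner-gray over 14 cells = 7081  → 17.4205
row 3: Σ corner-gray over 14 cells = 5779  → 14.2173
row 4: Σ corner-gray over 14 cells = 5198  → 12.7880
row 5: Σ corner-gray over 14 cells = 6887  → 16.9432
row 6: Σ corner-gray over 14 cells = 6908  → 16.9949
row 7: Σ corner-gray over 14 cells = 6506  → 16.0059
row 8: Σ corner-gray over 14 cells = 6229  → 15.3244
row 9: Σ corner-gray over 14 cells = 5891  → 14.4929
row 10: Σ corner-gray over 14 cells = 6513  → 16.0231
row 11: Σ corner-gray over 14 cells = 6678  → 16.4290
row 12: Σ corner-gray over 14 cells = 7624  → 18.7563
row 13: Σ corner-gray over 14 cells = 8254  → 20.3063
Σ rows: total corner-gray = 93243  → 229.3938 mm³


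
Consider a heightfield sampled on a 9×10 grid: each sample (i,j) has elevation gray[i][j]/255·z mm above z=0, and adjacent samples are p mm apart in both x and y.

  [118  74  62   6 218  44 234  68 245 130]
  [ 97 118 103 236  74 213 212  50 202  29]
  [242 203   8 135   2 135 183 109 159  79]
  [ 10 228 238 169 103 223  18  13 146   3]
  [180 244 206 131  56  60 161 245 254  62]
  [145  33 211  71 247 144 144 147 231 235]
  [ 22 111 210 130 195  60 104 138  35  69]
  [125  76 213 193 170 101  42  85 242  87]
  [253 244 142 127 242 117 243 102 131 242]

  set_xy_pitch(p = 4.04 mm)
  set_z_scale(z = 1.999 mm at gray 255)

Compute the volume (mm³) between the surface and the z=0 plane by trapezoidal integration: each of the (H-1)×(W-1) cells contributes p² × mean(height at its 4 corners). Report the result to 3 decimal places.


1279.198

height_mm = gray/255 × 1.999; cell vol = 4.04² × mean(4 corners)
unit = 4.04² × 1.999 / (4×255) = 0.0319871 mm³ per gray-sum
row 0: Σ corner-gray over 9 cells = 4692  → 150.0836
row 1: Σ corner-gray over 9 cells = 4731  → 151.3311
row 2: Σ corner-gray over 9 cells = 4478  → 143.2384
row 3: Σ corner-gray over 9 cells = 5245  → 167.7725
row 4: Σ corner-gray over 9 cells = 5792  → 185.2695
row 5: Σ corner-gray over 9 cells = 4893  → 156.5131
row 6: Σ corner-gray over 9 cells = 4513  → 144.3579
row 7: Σ corner-gray over 9 cells = 5647  → 180.6314
Σ rows: total corner-gray = 39991  → 1279.1975 mm³


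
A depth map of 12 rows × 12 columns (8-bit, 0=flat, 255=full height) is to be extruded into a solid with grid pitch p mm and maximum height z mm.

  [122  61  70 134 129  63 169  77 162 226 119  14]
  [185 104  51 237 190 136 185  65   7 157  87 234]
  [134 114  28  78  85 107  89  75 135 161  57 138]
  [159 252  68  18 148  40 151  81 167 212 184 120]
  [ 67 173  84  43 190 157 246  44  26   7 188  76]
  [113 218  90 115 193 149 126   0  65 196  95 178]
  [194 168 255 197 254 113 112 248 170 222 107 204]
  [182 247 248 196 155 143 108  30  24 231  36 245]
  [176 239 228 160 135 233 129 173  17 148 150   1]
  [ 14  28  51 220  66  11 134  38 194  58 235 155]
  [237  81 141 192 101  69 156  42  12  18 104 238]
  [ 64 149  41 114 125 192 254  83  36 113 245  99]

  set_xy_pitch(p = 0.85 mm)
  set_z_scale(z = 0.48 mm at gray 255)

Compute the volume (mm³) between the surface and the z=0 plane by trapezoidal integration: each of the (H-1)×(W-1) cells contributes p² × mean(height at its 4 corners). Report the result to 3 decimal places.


height_mm = gray/255 × 0.48; cell vol = 0.85² × mean(4 corners)
unit = 0.85² × 0.48 / (4×255) = 0.00034 mm³ per gray-sum
row 0: Σ corner-gray over 11 cells = 5413  → 1.8404
row 1: Σ corner-gray over 11 cells = 4987  → 1.6956
row 2: Σ corner-gray over 11 cells = 5051  → 1.7173
row 3: Σ corner-gray over 11 cells = 5380  → 1.8292
row 4: Σ corner-gray over 11 cells = 5244  → 1.7830
row 5: Σ corner-gray over 11 cells = 6875  → 2.3375
row 6: Σ corner-gray over 11 cells = 7353  → 2.5000
row 7: Σ corner-gray over 11 cells = 6664  → 2.2658
row 8: Σ corner-gray over 11 cells = 5640  → 1.9176
row 9: Σ corner-gray over 11 cells = 4546  → 1.5456
row 10: Σ corner-gray over 11 cells = 5174  → 1.7592
Σ rows: total corner-gray = 62327  → 21.1912 mm³

21.191


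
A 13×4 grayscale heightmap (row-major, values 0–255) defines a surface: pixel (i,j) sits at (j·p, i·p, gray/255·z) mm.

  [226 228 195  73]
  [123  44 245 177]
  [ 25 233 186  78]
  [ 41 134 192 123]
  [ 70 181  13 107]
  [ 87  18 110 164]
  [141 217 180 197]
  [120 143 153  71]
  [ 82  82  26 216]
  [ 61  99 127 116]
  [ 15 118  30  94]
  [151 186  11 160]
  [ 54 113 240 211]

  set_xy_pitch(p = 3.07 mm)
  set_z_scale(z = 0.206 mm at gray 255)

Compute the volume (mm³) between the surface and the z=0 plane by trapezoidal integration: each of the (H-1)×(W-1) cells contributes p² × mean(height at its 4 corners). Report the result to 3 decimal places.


34.007

height_mm = gray/255 × 0.206; cell vol = 3.07² × mean(4 corners)
unit = 3.07² × 0.206 / (4×255) = 0.00190346 mm³ per gray-sum
row 0: Σ corner-gray over 3 cells = 2023  → 3.8507
row 1: Σ corner-gray over 3 cells = 1819  → 3.4624
row 2: Σ corner-gray over 3 cells = 1757  → 3.3444
row 3: Σ corner-gray over 3 cells = 1381  → 2.6287
row 4: Σ corner-gray over 3 cells = 1072  → 2.0405
row 5: Σ corner-gray over 3 cells = 1639  → 3.1198
row 6: Σ corner-gray over 3 cells = 1915  → 3.6451
row 7: Σ corner-gray over 3 cells = 1297  → 2.4688
row 8: Σ corner-gray over 3 cells = 1143  → 2.1757
row 9: Σ corner-gray over 3 cells = 1034  → 1.9682
row 10: Σ corner-gray over 3 cells = 1110  → 2.1128
row 11: Σ corner-gray over 3 cells = 1676  → 3.1902
Σ rows: total corner-gray = 17866  → 34.0072 mm³


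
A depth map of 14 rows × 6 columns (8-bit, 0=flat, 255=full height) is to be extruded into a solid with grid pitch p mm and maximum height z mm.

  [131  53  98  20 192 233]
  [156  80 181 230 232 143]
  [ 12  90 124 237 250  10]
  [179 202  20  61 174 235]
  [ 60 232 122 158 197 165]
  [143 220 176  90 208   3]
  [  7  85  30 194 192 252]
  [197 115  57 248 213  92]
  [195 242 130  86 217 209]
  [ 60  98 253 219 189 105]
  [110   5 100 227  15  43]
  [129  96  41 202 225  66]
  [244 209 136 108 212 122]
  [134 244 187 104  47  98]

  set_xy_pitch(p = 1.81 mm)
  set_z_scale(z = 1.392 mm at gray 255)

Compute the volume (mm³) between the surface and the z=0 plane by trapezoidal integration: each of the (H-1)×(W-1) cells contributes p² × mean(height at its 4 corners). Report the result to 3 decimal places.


170.217

height_mm = gray/255 × 1.392; cell vol = 1.81² × mean(4 corners)
unit = 1.81² × 1.392 / (4×255) = 0.00447091 mm³ per gray-sum
row 0: Σ corner-gray over 5 cells = 2835  → 12.6750
row 1: Σ corner-gray over 5 cells = 3169  → 14.1683
row 2: Σ corner-gray over 5 cells = 2752  → 12.3040
row 3: Σ corner-gray over 5 cells = 2971  → 13.2831
row 4: Σ corner-gray over 5 cells = 3177  → 14.2041
row 5: Σ corner-gray over 5 cells = 2795  → 12.4962
row 6: Σ corner-gray over 5 cells = 2816  → 12.5901
row 7: Σ corner-gray over 5 cells = 3309  → 14.7943
row 8: Σ corner-gray over 5 cells = 3437  → 15.3665
row 9: Σ corner-gray over 5 cells = 2530  → 11.3114
row 10: Σ corner-gray over 5 cells = 2170  → 9.7019
row 11: Σ corner-gray over 5 cells = 3019  → 13.4977
row 12: Σ corner-gray over 5 cells = 3092  → 13.8241
Σ rows: total corner-gray = 38072  → 170.2166 mm³


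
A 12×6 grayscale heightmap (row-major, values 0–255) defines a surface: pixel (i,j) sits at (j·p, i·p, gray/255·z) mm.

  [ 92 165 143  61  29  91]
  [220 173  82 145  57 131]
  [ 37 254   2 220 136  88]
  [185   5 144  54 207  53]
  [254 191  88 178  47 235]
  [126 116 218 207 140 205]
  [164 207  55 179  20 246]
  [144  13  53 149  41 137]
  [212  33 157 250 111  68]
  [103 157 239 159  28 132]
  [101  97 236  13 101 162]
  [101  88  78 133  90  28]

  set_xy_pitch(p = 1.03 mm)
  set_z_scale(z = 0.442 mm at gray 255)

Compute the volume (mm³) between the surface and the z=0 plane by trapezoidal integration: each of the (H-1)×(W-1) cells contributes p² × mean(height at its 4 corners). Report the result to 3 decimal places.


12.753

height_mm = gray/255 × 0.442; cell vol = 1.03² × mean(4 corners)
unit = 1.03² × 0.442 / (4×255) = 0.000459723 mm³ per gray-sum
row 0: Σ corner-gray over 5 cells = 2244  → 1.0316
row 1: Σ corner-gray over 5 cells = 2614  → 1.2017
row 2: Σ corner-gray over 5 cells = 2407  → 1.1066
row 3: Σ corner-gray over 5 cells = 2555  → 1.1746
row 4: Σ corner-gray over 5 cells = 3190  → 1.4665
row 5: Σ corner-gray over 5 cells = 3025  → 1.3907
row 6: Σ corner-gray over 5 cells = 2125  → 0.9769
row 7: Σ corner-gray over 5 cells = 2175  → 0.9999
row 8: Σ corner-gray over 5 cells = 2783  → 1.2794
row 9: Σ corner-gray over 5 cells = 2558  → 1.1760
row 10: Σ corner-gray over 5 cells = 2064  → 0.9489
Σ rows: total corner-gray = 27740  → 12.7527 mm³


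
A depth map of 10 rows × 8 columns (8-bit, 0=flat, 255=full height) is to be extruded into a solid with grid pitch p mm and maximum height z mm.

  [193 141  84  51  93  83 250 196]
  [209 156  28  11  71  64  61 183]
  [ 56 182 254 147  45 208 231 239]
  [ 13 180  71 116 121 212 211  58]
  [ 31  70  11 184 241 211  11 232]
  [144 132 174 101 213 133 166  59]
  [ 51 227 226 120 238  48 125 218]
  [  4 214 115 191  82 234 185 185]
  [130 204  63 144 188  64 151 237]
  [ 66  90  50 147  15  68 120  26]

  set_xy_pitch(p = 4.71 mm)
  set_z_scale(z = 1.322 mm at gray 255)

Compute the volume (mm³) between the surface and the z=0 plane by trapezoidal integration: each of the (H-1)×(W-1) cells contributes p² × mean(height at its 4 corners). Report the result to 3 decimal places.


height_mm = gray/255 × 1.322; cell vol = 4.71² × mean(4 corners)
unit = 4.71² × 1.322 / (4×255) = 0.0287523 mm³ per gray-sum
row 0: Σ corner-gray over 7 cells = 2967  → 85.3082
row 1: Σ corner-gray over 7 cells = 3603  → 103.5947
row 2: Σ corner-gray over 7 cells = 4322  → 124.2676
row 3: Σ corner-gray over 7 cells = 3612  → 103.8534
row 4: Σ corner-gray over 7 cells = 3760  → 108.1088
row 5: Σ corner-gray over 7 cells = 4278  → 123.0025
row 6: Σ corner-gray over 7 cells = 4468  → 128.4654
row 7: Σ corner-gray over 7 cells = 4226  → 121.5074
row 8: Σ corner-gray over 7 cells = 3067  → 88.1834
Σ rows: total corner-gray = 34303  → 986.2913 mm³

986.291


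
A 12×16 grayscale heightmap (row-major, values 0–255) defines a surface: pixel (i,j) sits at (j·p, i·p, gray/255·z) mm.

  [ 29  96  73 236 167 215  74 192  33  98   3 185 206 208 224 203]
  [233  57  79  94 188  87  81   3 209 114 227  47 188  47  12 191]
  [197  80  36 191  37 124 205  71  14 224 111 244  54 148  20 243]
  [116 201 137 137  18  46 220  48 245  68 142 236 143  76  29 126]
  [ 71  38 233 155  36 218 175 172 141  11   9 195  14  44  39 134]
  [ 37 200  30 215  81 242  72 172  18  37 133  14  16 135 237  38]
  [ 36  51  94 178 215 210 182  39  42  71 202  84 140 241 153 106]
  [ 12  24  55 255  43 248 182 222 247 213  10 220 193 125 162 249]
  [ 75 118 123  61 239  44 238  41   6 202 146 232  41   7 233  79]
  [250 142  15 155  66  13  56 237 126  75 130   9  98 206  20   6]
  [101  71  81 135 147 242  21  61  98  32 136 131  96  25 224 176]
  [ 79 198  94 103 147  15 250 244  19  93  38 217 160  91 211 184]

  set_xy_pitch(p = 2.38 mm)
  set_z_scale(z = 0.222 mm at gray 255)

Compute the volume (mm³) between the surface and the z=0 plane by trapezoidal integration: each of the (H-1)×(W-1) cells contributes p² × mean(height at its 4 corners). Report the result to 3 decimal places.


height_mm = gray/255 × 0.222; cell vol = 2.38² × mean(4 corners)
unit = 2.38² × 0.222 / (4×255) = 0.00123284 mm³ per gray-sum
row 0: Σ corner-gray over 15 cells = 7542  → 9.2981
row 1: Σ corner-gray over 15 cells = 6848  → 8.4425
row 2: Σ corner-gray over 15 cells = 7292  → 8.9899
row 3: Σ corner-gray over 15 cells = 6899  → 8.5054
row 4: Σ corner-gray over 15 cells = 6444  → 7.9444
row 5: Σ corner-gray over 15 cells = 7225  → 8.9073
row 6: Σ corner-gray over 15 cells = 8605  → 10.6086
row 7: Σ corner-gray over 15 cells = 8275  → 10.2018
row 8: Σ corner-gray over 15 cells = 6568  → 8.0973
row 9: Σ corner-gray over 15 cells = 6229  → 7.6794
row 10: Σ corner-gray over 15 cells = 7300  → 8.9997
Σ rows: total corner-gray = 79227  → 97.6742 mm³

97.674


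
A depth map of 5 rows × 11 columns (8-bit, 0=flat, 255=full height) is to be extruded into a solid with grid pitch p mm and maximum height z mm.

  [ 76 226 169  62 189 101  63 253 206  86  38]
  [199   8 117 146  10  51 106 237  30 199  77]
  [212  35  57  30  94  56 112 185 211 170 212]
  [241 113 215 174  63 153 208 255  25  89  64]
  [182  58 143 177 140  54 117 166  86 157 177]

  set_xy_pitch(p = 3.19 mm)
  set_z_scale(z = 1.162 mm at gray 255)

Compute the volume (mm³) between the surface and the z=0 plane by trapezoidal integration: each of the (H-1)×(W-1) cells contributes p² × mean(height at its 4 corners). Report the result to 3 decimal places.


231.682

height_mm = gray/255 × 1.162; cell vol = 3.19² × mean(4 corners)
unit = 3.19² × 1.162 / (4×255) = 0.0115928 mm³ per gray-sum
row 0: Σ corner-gray over 10 cells = 4908  → 56.8973
row 1: Σ corner-gray over 10 cells = 4408  → 51.1009
row 2: Σ corner-gray over 10 cells = 5219  → 60.5027
row 3: Σ corner-gray over 10 cells = 5450  → 63.1806
Σ rows: total corner-gray = 19985  → 231.6816 mm³


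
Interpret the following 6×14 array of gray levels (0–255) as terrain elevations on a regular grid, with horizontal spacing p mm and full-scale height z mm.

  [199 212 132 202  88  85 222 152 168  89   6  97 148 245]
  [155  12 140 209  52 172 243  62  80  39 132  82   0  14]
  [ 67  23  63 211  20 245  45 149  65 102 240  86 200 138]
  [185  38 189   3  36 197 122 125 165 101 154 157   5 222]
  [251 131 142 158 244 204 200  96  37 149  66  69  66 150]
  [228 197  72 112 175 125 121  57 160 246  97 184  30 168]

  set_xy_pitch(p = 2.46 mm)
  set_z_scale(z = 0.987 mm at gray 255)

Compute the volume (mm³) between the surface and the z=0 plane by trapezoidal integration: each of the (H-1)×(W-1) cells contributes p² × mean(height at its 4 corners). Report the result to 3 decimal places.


185.407

height_mm = gray/255 × 0.987; cell vol = 2.46² × mean(4 corners)
unit = 2.46² × 0.987 / (4×255) = 0.00585581 mm³ per gray-sum
row 0: Σ corner-gray over 13 cells = 6261  → 36.6632
row 1: Σ corner-gray over 13 cells = 5718  → 33.4835
row 2: Σ corner-gray over 13 cells = 6094  → 35.6853
row 3: Σ corner-gray over 13 cells = 6516  → 38.1565
row 4: Σ corner-gray over 13 cells = 7073  → 41.4182
Σ rows: total corner-gray = 31662  → 185.4067 mm³


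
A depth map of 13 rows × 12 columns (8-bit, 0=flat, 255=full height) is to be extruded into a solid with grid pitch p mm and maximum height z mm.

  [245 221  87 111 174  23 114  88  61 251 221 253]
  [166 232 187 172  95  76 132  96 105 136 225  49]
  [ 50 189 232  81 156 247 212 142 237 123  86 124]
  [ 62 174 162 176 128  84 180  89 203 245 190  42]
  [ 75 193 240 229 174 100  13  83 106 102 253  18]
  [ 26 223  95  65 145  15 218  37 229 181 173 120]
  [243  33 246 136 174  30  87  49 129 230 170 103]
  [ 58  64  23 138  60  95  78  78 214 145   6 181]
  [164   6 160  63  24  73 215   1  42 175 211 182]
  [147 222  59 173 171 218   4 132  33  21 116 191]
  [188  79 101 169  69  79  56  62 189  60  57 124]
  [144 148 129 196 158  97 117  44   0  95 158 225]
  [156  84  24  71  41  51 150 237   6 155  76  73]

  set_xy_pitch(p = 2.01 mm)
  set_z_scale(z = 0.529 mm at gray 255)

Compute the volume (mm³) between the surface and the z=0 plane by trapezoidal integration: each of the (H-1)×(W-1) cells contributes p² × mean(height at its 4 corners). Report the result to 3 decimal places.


139.788

height_mm = gray/255 × 0.529; cell vol = 2.01² × mean(4 corners)
unit = 2.01² × 0.529 / (4×255) = 0.00209531 mm³ per gray-sum
row 0: Σ corner-gray over 11 cells = 6327  → 13.2570
row 1: Σ corner-gray over 11 cells = 6711  → 14.0616
row 2: Σ corner-gray over 11 cells = 6950  → 14.5624
row 3: Σ corner-gray over 11 cells = 6445  → 13.5043
row 4: Σ corner-gray over 11 cells = 5987  → 12.5446
row 5: Σ corner-gray over 11 cells = 5822  → 12.1989
row 6: Σ corner-gray over 11 cells = 4955  → 10.3822
row 7: Σ corner-gray over 11 cells = 4327  → 9.0664
row 8: Σ corner-gray over 11 cells = 4922  → 10.3131
row 9: Σ corner-gray over 11 cells = 4790  → 10.0365
row 10: Σ corner-gray over 11 cells = 4807  → 10.0721
row 11: Σ corner-gray over 11 cells = 4672  → 9.7893
Σ rows: total corner-gray = 66715  → 139.7884 mm³


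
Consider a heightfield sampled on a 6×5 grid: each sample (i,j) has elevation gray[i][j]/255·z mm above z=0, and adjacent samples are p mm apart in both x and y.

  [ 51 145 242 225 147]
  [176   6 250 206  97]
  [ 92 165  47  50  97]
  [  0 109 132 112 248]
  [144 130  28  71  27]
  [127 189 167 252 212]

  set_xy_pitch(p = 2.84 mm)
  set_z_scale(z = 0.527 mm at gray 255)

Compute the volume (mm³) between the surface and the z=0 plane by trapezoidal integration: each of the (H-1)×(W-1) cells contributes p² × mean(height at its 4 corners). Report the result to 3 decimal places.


height_mm = gray/255 × 0.527; cell vol = 2.84² × mean(4 corners)
unit = 2.84² × 0.527 / (4×255) = 0.00416723 mm³ per gray-sum
row 0: Σ corner-gray over 4 cells = 2619  → 10.9140
row 1: Σ corner-gray over 4 cells = 1910  → 7.9594
row 2: Σ corner-gray over 4 cells = 1667  → 6.9468
row 3: Σ corner-gray over 4 cells = 1583  → 6.5967
row 4: Σ corner-gray over 4 cells = 2184  → 9.1012
Σ rows: total corner-gray = 9963  → 41.5181 mm³

41.518


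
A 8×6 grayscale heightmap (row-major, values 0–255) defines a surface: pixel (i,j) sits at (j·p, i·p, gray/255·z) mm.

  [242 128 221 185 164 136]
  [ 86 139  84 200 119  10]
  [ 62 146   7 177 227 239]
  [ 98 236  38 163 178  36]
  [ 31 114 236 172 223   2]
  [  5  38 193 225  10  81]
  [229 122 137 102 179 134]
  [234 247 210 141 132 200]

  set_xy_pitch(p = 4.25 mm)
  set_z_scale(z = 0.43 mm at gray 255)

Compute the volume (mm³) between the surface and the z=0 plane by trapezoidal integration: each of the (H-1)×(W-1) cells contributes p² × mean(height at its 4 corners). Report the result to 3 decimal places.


148.896

height_mm = gray/255 × 0.43; cell vol = 4.25² × mean(4 corners)
unit = 4.25² × 0.43 / (4×255) = 0.00761458 mm³ per gray-sum
row 0: Σ corner-gray over 5 cells = 2954  → 22.4935
row 1: Σ corner-gray over 5 cells = 2595  → 19.7598
row 2: Σ corner-gray over 5 cells = 2779  → 21.1609
row 3: Σ corner-gray over 5 cells = 2887  → 21.9833
row 4: Σ corner-gray over 5 cells = 2541  → 19.3487
row 5: Σ corner-gray over 5 cells = 2461  → 18.7395
row 6: Σ corner-gray over 5 cells = 3337  → 25.4099
Σ rows: total corner-gray = 19554  → 148.8956 mm³


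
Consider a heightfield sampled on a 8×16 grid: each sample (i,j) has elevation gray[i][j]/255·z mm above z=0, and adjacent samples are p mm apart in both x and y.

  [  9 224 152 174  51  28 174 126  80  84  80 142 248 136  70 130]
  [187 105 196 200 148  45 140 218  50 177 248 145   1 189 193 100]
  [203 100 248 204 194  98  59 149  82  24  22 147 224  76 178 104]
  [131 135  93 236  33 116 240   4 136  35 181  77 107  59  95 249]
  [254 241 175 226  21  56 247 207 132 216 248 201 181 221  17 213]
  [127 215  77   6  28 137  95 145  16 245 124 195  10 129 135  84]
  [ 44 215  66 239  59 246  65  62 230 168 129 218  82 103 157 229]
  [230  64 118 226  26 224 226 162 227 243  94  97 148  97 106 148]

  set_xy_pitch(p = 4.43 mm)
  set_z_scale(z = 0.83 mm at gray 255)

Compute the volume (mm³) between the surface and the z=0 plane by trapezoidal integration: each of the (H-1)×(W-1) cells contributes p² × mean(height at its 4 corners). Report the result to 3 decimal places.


919.655

height_mm = gray/255 × 0.83; cell vol = 4.43² × mean(4 corners)
unit = 4.43² × 0.83 / (4×255) = 0.0159693 mm³ per gray-sum
row 0: Σ corner-gray over 15 cells = 8074  → 128.9360
row 1: Σ corner-gray over 15 cells = 8314  → 132.7686
row 2: Σ corner-gray over 15 cells = 7391  → 118.0290
row 3: Σ corner-gray over 15 cells = 8719  → 139.2362
row 4: Σ corner-gray over 15 cells = 8570  → 136.8567
row 5: Σ corner-gray over 15 cells = 7676  → 122.5802
row 6: Σ corner-gray over 15 cells = 8845  → 141.2483
Σ rows: total corner-gray = 57589  → 919.6549 mm³
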